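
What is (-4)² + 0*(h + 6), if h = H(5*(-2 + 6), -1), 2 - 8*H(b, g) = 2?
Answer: 16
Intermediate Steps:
H(b, g) = 0 (H(b, g) = ¼ - ⅛*2 = ¼ - ¼ = 0)
h = 0
(-4)² + 0*(h + 6) = (-4)² + 0*(0 + 6) = 16 + 0*6 = 16 + 0 = 16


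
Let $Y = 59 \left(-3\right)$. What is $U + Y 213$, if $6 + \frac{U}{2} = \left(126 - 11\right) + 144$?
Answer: $-37195$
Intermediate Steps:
$U = 506$ ($U = -12 + 2 \left(\left(126 - 11\right) + 144\right) = -12 + 2 \left(115 + 144\right) = -12 + 2 \cdot 259 = -12 + 518 = 506$)
$Y = -177$
$U + Y 213 = 506 - 37701 = -37195$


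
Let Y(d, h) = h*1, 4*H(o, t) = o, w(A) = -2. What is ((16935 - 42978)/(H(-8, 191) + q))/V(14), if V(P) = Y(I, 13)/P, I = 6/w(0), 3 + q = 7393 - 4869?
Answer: -364602/32747 ≈ -11.134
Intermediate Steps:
q = 2521 (q = -3 + (7393 - 4869) = -3 + 2524 = 2521)
H(o, t) = o/4
I = -3 (I = 6/(-2) = 6*(-1/2) = -3)
Y(d, h) = h
V(P) = 13/P
((16935 - 42978)/(H(-8, 191) + q))/V(14) = ((16935 - 42978)/((1/4)*(-8) + 2521))/((13/14)) = (-26043/(-2 + 2521))/((13*(1/14))) = (-26043/2519)/(13/14) = -26043*1/2519*(14/13) = -26043/2519*14/13 = -364602/32747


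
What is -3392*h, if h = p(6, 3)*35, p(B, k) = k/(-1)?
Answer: 356160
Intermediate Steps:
p(B, k) = -k (p(B, k) = k*(-1) = -k)
h = -105 (h = -1*3*35 = -3*35 = -105)
-3392*h = -3392*(-105) = 356160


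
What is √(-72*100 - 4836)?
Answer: 2*I*√3009 ≈ 109.71*I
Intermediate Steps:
√(-72*100 - 4836) = √(-7200 - 4836) = √(-12036) = 2*I*√3009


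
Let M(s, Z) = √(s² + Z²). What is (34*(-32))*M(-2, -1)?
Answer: -1088*√5 ≈ -2432.8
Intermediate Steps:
M(s, Z) = √(Z² + s²)
(34*(-32))*M(-2, -1) = (34*(-32))*√((-1)² + (-2)²) = -1088*√(1 + 4) = -1088*√5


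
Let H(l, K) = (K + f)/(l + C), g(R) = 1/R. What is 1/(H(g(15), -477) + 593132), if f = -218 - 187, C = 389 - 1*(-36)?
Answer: 3188/1890898201 ≈ 1.6860e-6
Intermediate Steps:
C = 425 (C = 389 + 36 = 425)
f = -405
H(l, K) = (-405 + K)/(425 + l) (H(l, K) = (K - 405)/(l + 425) = (-405 + K)/(425 + l))
1/(H(g(15), -477) + 593132) = 1/((-405 - 477)/(425 + 1/15) + 593132) = 1/(-882/(425 + 1/15) + 593132) = 1/(-882/(6376/15) + 593132) = 1/((15/6376)*(-882) + 593132) = 1/(-6615/3188 + 593132) = 1/(1890898201/3188) = 3188/1890898201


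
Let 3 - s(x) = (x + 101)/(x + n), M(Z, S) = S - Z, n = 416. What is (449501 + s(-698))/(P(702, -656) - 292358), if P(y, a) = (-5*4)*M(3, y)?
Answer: -42253177/28795772 ≈ -1.4673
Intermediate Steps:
s(x) = 3 - (101 + x)/(416 + x) (s(x) = 3 - (x + 101)/(x + 416) = 3 - (101 + x)/(416 + x))
P(y, a) = 60 - 20*y (P(y, a) = (-5*4)*(y - 1*3) = -20*(y - 3) = -20*(-3 + y) = 60 - 20*y)
(449501 + s(-698))/(P(702, -656) - 292358) = (449501 + (1147 + 2*(-698))/(416 - 698))/((60 - 20*702) - 292358) = (449501 + (1147 - 1396)/(-282))/((60 - 14040) - 292358) = (449501 - 1/282*(-249))/(-13980 - 292358) = (449501 + 83/94)/(-306338) = (42253177/94)*(-1/306338) = -42253177/28795772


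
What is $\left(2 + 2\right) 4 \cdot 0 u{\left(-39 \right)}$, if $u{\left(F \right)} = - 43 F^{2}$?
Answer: $0$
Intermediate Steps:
$\left(2 + 2\right) 4 \cdot 0 u{\left(-39 \right)} = \left(2 + 2\right) 4 \cdot 0 \left(- 43 \left(-39\right)^{2}\right) = 4 \cdot 4 \cdot 0 \left(\left(-43\right) 1521\right) = 16 \cdot 0 \left(-65403\right) = 16 \cdot 0 = 0$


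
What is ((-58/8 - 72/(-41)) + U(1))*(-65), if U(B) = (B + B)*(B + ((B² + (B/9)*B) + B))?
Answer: -69875/1476 ≈ -47.341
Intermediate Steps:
U(B) = 2*B*(2*B + 10*B²/9) (U(B) = (2*B)*(B + ((B² + (B*(⅑))*B) + B)) = (2*B)*(B + ((B² + (B/9)*B) + B)) = (2*B)*(B + ((B² + B²/9) + B)) = (2*B)*(B + (10*B²/9 + B)) = (2*B)*(B + (B + 10*B²/9)) = (2*B)*(2*B + 10*B²/9) = 2*B*(2*B + 10*B²/9))
((-58/8 - 72/(-41)) + U(1))*(-65) = ((-58/8 - 72/(-41)) + 1²*(4 + (20/9)*1))*(-65) = ((-58*⅛ - 72*(-1/41)) + 1*(4 + 20/9))*(-65) = ((-29/4 + 72/41) + 1*(56/9))*(-65) = (-901/164 + 56/9)*(-65) = (1075/1476)*(-65) = -69875/1476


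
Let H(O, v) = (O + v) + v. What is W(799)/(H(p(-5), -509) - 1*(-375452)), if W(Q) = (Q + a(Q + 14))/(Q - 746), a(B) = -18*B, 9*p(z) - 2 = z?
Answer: -41505/59534953 ≈ -0.00069715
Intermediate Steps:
p(z) = 2/9 + z/9
H(O, v) = O + 2*v
W(Q) = (-252 - 17*Q)/(-746 + Q) (W(Q) = (Q - 18*(Q + 14))/(Q - 746) = (Q - 18*(14 + Q))/(-746 + Q) = (Q + (-252 - 18*Q))/(-746 + Q) = (-252 - 17*Q)/(-746 + Q))
W(799)/(H(p(-5), -509) - 1*(-375452)) = ((-252 - 17*799)/(-746 + 799))/(((2/9 + (1/9)*(-5)) + 2*(-509)) - 1*(-375452)) = ((-252 - 13583)/53)/(((2/9 - 5/9) - 1018) + 375452) = ((1/53)*(-13835))/((-1/3 - 1018) + 375452) = -13835/(53*(-3055/3 + 375452)) = -13835/(53*1123301/3) = -13835/53*3/1123301 = -41505/59534953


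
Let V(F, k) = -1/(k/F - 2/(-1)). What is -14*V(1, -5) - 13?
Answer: -53/3 ≈ -17.667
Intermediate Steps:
V(F, k) = -1/(2 + k/F) (V(F, k) = -1/(k/F - 2*(-1)) = -1/(k/F + 2) = -1/(2 + k/F))
-14*V(1, -5) - 13 = -(-14)/(-5 + 2*1) - 13 = -(-14)/(-5 + 2) - 13 = -(-14)/(-3) - 13 = -(-14)*(-1)/3 - 13 = -14*⅓ - 13 = -14/3 - 13 = -53/3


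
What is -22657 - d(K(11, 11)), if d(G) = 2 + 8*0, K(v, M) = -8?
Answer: -22659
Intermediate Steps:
d(G) = 2 (d(G) = 2 + 0 = 2)
-22657 - d(K(11, 11)) = -22657 - 1*2 = -22657 - 2 = -22659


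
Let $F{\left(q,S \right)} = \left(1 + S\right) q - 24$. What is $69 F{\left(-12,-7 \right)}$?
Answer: $3312$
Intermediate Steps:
$F{\left(q,S \right)} = -24 + q \left(1 + S\right)$ ($F{\left(q,S \right)} = q \left(1 + S\right) - 24 = -24 + q \left(1 + S\right)$)
$69 F{\left(-12,-7 \right)} = 69 \left(-24 - 12 - -84\right) = 69 \left(-24 - 12 + 84\right) = 69 \cdot 48 = 3312$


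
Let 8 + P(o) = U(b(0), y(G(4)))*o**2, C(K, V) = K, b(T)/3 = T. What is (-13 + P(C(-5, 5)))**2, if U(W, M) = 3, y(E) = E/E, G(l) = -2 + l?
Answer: 2916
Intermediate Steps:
b(T) = 3*T
y(E) = 1
P(o) = -8 + 3*o**2
(-13 + P(C(-5, 5)))**2 = (-13 + (-8 + 3*(-5)**2))**2 = (-13 + (-8 + 3*25))**2 = (-13 + (-8 + 75))**2 = (-13 + 67)**2 = 54**2 = 2916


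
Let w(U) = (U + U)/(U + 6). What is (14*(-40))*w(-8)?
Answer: -4480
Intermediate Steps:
w(U) = 2*U/(6 + U) (w(U) = (2*U)/(6 + U) = 2*U/(6 + U))
(14*(-40))*w(-8) = (14*(-40))*(2*(-8)/(6 - 8)) = -1120*(-8)/(-2) = -1120*(-8)*(-1)/2 = -560*8 = -4480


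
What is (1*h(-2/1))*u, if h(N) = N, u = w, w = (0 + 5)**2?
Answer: -50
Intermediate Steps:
w = 25 (w = 5**2 = 25)
u = 25
(1*h(-2/1))*u = (1*(-2/1))*25 = (1*(-2*1))*25 = (1*(-2))*25 = -2*25 = -50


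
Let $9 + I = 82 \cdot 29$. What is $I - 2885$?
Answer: $-516$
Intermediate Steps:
$I = 2369$ ($I = -9 + 82 \cdot 29 = -9 + 2378 = 2369$)
$I - 2885 = 2369 - 2885 = -516$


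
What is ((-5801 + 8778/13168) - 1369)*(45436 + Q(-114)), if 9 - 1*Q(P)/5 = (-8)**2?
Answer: -2131729760451/6584 ≈ -3.2377e+8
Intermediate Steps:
Q(P) = -275 (Q(P) = 45 - 5*(-8)**2 = 45 - 5*64 = 45 - 320 = -275)
((-5801 + 8778/13168) - 1369)*(45436 + Q(-114)) = ((-5801 + 8778/13168) - 1369)*(45436 - 275) = ((-5801 + 8778*(1/13168)) - 1369)*45161 = ((-5801 + 4389/6584) - 1369)*45161 = (-38189395/6584 - 1369)*45161 = -47202891/6584*45161 = -2131729760451/6584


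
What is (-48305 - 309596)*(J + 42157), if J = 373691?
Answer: -148832415048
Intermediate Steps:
(-48305 - 309596)*(J + 42157) = (-48305 - 309596)*(373691 + 42157) = -357901*415848 = -148832415048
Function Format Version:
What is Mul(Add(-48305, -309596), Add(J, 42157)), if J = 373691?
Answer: -148832415048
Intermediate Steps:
Mul(Add(-48305, -309596), Add(J, 42157)) = Mul(Add(-48305, -309596), Add(373691, 42157)) = Mul(-357901, 415848) = -148832415048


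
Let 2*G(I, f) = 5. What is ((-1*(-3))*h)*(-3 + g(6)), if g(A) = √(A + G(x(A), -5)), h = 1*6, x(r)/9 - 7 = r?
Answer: -54 + 9*√34 ≈ -1.5214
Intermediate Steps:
x(r) = 63 + 9*r
h = 6
G(I, f) = 5/2 (G(I, f) = (½)*5 = 5/2)
g(A) = √(5/2 + A) (g(A) = √(A + 5/2) = √(5/2 + A))
((-1*(-3))*h)*(-3 + g(6)) = (-1*(-3)*6)*(-3 + √(10 + 4*6)/2) = (3*6)*(-3 + √(10 + 24)/2) = 18*(-3 + √34/2) = -54 + 9*√34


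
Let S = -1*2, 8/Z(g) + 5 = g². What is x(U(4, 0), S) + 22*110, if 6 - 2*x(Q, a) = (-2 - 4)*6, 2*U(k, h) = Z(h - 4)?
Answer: 2441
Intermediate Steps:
Z(g) = 8/(-5 + g²)
U(k, h) = 4/(-5 + (-4 + h)²) (U(k, h) = (8/(-5 + (h - 4)²))/2 = (8/(-5 + (-4 + h)²))/2 = 4/(-5 + (-4 + h)²))
S = -2
x(Q, a) = 21 (x(Q, a) = 3 - (-2 - 4)*6/2 = 3 - (-3)*6 = 3 - ½*(-36) = 3 + 18 = 21)
x(U(4, 0), S) + 22*110 = 21 + 22*110 = 21 + 2420 = 2441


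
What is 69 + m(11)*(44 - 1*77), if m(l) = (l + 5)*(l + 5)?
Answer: -8379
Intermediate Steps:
m(l) = (5 + l)**2 (m(l) = (5 + l)*(5 + l) = (5 + l)**2)
69 + m(11)*(44 - 1*77) = 69 + (5 + 11)**2*(44 - 1*77) = 69 + 16**2*(44 - 77) = 69 + 256*(-33) = 69 - 8448 = -8379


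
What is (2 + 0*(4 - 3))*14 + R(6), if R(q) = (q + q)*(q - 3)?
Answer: 64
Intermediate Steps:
R(q) = 2*q*(-3 + q) (R(q) = (2*q)*(-3 + q) = 2*q*(-3 + q))
(2 + 0*(4 - 3))*14 + R(6) = (2 + 0*(4 - 3))*14 + 2*6*(-3 + 6) = (2 + 0*1)*14 + 2*6*3 = (2 + 0)*14 + 36 = 2*14 + 36 = 28 + 36 = 64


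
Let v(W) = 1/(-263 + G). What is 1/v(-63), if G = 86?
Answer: -177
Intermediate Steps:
v(W) = -1/177 (v(W) = 1/(-263 + 86) = 1/(-177) = -1/177)
1/v(-63) = 1/(-1/177) = -177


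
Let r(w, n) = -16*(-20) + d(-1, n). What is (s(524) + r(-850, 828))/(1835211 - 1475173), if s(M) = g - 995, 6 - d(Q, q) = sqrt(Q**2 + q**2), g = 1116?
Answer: 447/360038 - sqrt(685585)/360038 ≈ -0.0010582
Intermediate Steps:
d(Q, q) = 6 - sqrt(Q**2 + q**2)
s(M) = 121 (s(M) = 1116 - 995 = 121)
r(w, n) = 326 - sqrt(1 + n**2) (r(w, n) = -16*(-20) + (6 - sqrt((-1)**2 + n**2)) = 320 + (6 - sqrt(1 + n**2)) = 326 - sqrt(1 + n**2))
(s(524) + r(-850, 828))/(1835211 - 1475173) = (121 + (326 - sqrt(1 + 828**2)))/(1835211 - 1475173) = (121 + (326 - sqrt(1 + 685584)))/360038 = (121 + (326 - sqrt(685585)))*(1/360038) = (447 - sqrt(685585))*(1/360038) = 447/360038 - sqrt(685585)/360038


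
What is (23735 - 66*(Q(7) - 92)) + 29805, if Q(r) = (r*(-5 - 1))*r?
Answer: 79016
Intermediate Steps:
Q(r) = -6*r² (Q(r) = (r*(-6))*r = (-6*r)*r = -6*r²)
(23735 - 66*(Q(7) - 92)) + 29805 = (23735 - 66*(-6*7² - 92)) + 29805 = (23735 - 66*(-6*49 - 92)) + 29805 = (23735 - 66*(-294 - 92)) + 29805 = (23735 - 66*(-386)) + 29805 = (23735 + 25476) + 29805 = 49211 + 29805 = 79016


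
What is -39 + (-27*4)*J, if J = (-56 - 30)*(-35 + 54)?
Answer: 176433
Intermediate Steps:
J = -1634 (J = -86*19 = -1634)
-39 + (-27*4)*J = -39 - 27*4*(-1634) = -39 - 108*(-1634) = -39 + 176472 = 176433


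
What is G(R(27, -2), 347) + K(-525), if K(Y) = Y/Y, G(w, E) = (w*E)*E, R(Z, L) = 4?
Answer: 481637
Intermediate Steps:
G(w, E) = w*E² (G(w, E) = (E*w)*E = w*E²)
K(Y) = 1
G(R(27, -2), 347) + K(-525) = 4*347² + 1 = 4*120409 + 1 = 481636 + 1 = 481637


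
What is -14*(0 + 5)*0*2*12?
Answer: 0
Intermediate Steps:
-14*(0 + 5)*0*2*12 = -14*5*0*2*12 = -0*2*12 = -14*0*12 = 0*12 = 0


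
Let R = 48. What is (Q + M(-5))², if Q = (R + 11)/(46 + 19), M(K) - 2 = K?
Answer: 18496/4225 ≈ 4.3778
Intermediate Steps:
M(K) = 2 + K
Q = 59/65 (Q = (48 + 11)/(46 + 19) = 59/65 ≈ 0.90769)
(Q + M(-5))² = (59/65 + (2 - 5))² = (59/65 - 3)² = (-136/65)² = 18496/4225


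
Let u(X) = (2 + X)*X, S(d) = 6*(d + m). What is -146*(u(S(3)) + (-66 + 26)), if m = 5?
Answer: -344560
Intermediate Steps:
S(d) = 30 + 6*d (S(d) = 6*(d + 5) = 6*(5 + d) = 30 + 6*d)
u(X) = X*(2 + X)
-146*(u(S(3)) + (-66 + 26)) = -146*((30 + 6*3)*(2 + (30 + 6*3)) + (-66 + 26)) = -146*((30 + 18)*(2 + (30 + 18)) - 40) = -146*(48*(2 + 48) - 40) = -146*(48*50 - 40) = -146*(2400 - 40) = -146*2360 = -344560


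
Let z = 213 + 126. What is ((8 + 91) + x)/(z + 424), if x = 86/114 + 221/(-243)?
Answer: 456367/3522771 ≈ 0.12955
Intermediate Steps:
z = 339
x = -716/4617 (x = 86*(1/114) + 221*(-1/243) = 43/57 - 221/243 = -716/4617 ≈ -0.15508)
((8 + 91) + x)/(z + 424) = ((8 + 91) - 716/4617)/(339 + 424) = (99 - 716/4617)/763 = (456367/4617)*(1/763) = 456367/3522771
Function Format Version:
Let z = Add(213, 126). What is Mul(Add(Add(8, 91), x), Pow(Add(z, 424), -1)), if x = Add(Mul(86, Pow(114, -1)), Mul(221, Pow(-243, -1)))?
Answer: Rational(456367, 3522771) ≈ 0.12955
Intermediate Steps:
z = 339
x = Rational(-716, 4617) (x = Add(Mul(86, Rational(1, 114)), Mul(221, Rational(-1, 243))) = Add(Rational(43, 57), Rational(-221, 243)) = Rational(-716, 4617) ≈ -0.15508)
Mul(Add(Add(8, 91), x), Pow(Add(z, 424), -1)) = Mul(Add(Add(8, 91), Rational(-716, 4617)), Pow(Add(339, 424), -1)) = Mul(Add(99, Rational(-716, 4617)), Pow(763, -1)) = Mul(Rational(456367, 4617), Rational(1, 763)) = Rational(456367, 3522771)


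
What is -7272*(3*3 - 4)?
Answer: -36360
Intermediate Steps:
-7272*(3*3 - 4) = -7272*(9 - 4) = -7272*5 = -36360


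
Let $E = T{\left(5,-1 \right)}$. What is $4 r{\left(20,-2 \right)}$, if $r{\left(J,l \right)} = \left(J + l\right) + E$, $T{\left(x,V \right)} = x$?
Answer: $92$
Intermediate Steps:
$E = 5$
$r{\left(J,l \right)} = 5 + J + l$ ($r{\left(J,l \right)} = \left(J + l\right) + 5 = 5 + J + l$)
$4 r{\left(20,-2 \right)} = 4 \left(5 + 20 - 2\right) = 4 \cdot 23 = 92$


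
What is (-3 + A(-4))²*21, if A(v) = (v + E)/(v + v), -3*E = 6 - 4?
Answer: 5887/48 ≈ 122.65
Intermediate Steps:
E = -⅔ (E = -(6 - 4)/3 = -⅓*2 = -⅔ ≈ -0.66667)
A(v) = (-⅔ + v)/(2*v) (A(v) = (v - ⅔)/(v + v) = (-⅔ + v)/((2*v)) = (-⅔ + v)*(1/(2*v)) = (-⅔ + v)/(2*v))
(-3 + A(-4))²*21 = (-3 + (⅙)*(-2 + 3*(-4))/(-4))²*21 = (-3 + (⅙)*(-¼)*(-2 - 12))²*21 = (-3 + (⅙)*(-¼)*(-14))²*21 = (-3 + 7/12)²*21 = (-29/12)²*21 = (841/144)*21 = 5887/48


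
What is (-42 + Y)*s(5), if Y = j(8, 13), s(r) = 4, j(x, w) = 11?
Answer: -124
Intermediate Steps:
Y = 11
(-42 + Y)*s(5) = (-42 + 11)*4 = -31*4 = -124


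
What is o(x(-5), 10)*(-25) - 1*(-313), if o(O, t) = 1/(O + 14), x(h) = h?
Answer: 2792/9 ≈ 310.22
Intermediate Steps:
o(O, t) = 1/(14 + O)
o(x(-5), 10)*(-25) - 1*(-313) = -25/(14 - 5) - 1*(-313) = -25/9 + 313 = 2792/9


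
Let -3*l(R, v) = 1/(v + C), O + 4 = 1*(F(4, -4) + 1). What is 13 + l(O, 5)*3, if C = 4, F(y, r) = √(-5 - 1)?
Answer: 116/9 ≈ 12.889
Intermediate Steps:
F(y, r) = I*√6 (F(y, r) = √(-6) = I*√6)
O = -3 + I*√6 (O = -4 + 1*(I*√6 + 1) = -4 + 1*(1 + I*√6) = -4 + (1 + I*√6) = -3 + I*√6 ≈ -3.0 + 2.4495*I)
l(R, v) = -1/(3*(4 + v)) (l(R, v) = -1/(3*(v + 4)) = -1/(3*(4 + v)))
13 + l(O, 5)*3 = 13 - 1/(12 + 3*5)*3 = 13 - 1/(12 + 15)*3 = 13 - 1/27*3 = 13 - ⅑ = 116/9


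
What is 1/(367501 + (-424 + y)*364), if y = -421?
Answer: 1/59921 ≈ 1.6689e-5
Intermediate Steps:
1/(367501 + (-424 + y)*364) = 1/(367501 + (-424 - 421)*364) = 1/(367501 - 845*364) = 1/(367501 - 307580) = 1/59921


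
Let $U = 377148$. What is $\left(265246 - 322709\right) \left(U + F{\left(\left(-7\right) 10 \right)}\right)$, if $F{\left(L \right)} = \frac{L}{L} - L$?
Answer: $-21676135397$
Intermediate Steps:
$F{\left(L \right)} = 1 - L$
$\left(265246 - 322709\right) \left(U + F{\left(\left(-7\right) 10 \right)}\right) = \left(265246 - 322709\right) \left(377148 - \left(-1 - 70\right)\right) = - 57463 \left(377148 + \left(1 - -70\right)\right) = - 57463 \left(377148 + \left(1 + 70\right)\right) = - 57463 \left(377148 + 71\right) = \left(-57463\right) 377219 = -21676135397$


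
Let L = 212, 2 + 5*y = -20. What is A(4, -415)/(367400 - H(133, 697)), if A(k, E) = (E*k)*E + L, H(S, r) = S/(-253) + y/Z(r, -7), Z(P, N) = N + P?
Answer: 1634487525/871428137 ≈ 1.8756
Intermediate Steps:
y = -22/5 (y = -⅖ + (⅕)*(-20) = -⅖ - 4 = -22/5 ≈ -4.4000)
H(S, r) = -22/(5*(-7 + r)) - S/253 (H(S, r) = S/(-253) - 22/(5*(-7 + r)) = S*(-1/253) - 22/(5*(-7 + r)) = -S/253 - 22/(5*(-7 + r)) = -22/(5*(-7 + r)) - S/253)
A(k, E) = 212 + k*E² (A(k, E) = (E*k)*E + 212 = k*E² + 212 = 212 + k*E²)
A(4, -415)/(367400 - H(133, 697)) = (212 + 4*(-415)²)/(367400 - (-5566 - 5*133*(-7 + 697))/(1265*(-7 + 697))) = (212 + 4*172225)/(367400 - (-5566 - 5*133*690)/(1265*690)) = (212 + 688900)/(367400 - (-5566 - 458850)/(1265*690)) = 689112/(367400 - (-464416)/(1265*690)) = 689112/(367400 - 1*(-10096/18975)) = 689112/(367400 + 10096/18975) = 689112/(6971425096/18975) = 689112*(18975/6971425096) = 1634487525/871428137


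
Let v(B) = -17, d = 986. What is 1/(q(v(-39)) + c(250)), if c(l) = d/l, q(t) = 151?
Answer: 125/19368 ≈ 0.0064539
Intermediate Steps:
c(l) = 986/l
1/(q(v(-39)) + c(250)) = 1/(151 + 986/250) = 1/(151 + 986*(1/250)) = 1/(151 + 493/125) = 1/(19368/125) = 125/19368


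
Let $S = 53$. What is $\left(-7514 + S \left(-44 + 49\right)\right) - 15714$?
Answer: $-22963$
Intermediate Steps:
$\left(-7514 + S \left(-44 + 49\right)\right) - 15714 = \left(-7514 + 53 \left(-44 + 49\right)\right) - 15714 = \left(-7514 + 53 \cdot 5\right) - 15714 = \left(-7514 + 265\right) - 15714 = -7249 - 15714 = -22963$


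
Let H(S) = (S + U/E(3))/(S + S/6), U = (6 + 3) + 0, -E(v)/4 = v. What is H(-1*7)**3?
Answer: 804357/941192 ≈ 0.85462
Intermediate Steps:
E(v) = -4*v
U = 9 (U = 9 + 0 = 9)
H(S) = 6*(-3/4 + S)/(7*S) (H(S) = (S + 9/((-4*3)))/(S + S/6) = (S + 9/(-12))/(S + S*(1/6)) = (S + 9*(-1/12))/(S + S/6) = (S - 3/4)/((7*S/6)) = (-3/4 + S)*(6/(7*S)) = 6*(-3/4 + S)/(7*S))
H(-1*7)**3 = (3*(-3 + 4*(-1*7))/(14*((-1*7))))**3 = ((3/14)*(-3 + 4*(-7))/(-7))**3 = ((3/14)*(-1/7)*(-3 - 28))**3 = ((3/14)*(-1/7)*(-31))**3 = (93/98)**3 = 804357/941192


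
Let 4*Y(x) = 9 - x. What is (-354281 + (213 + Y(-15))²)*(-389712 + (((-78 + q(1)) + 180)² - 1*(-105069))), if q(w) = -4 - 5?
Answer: 84542482080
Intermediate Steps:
Y(x) = 9/4 - x/4 (Y(x) = (9 - x)/4 = 9/4 - x/4)
q(w) = -9
(-354281 + (213 + Y(-15))²)*(-389712 + (((-78 + q(1)) + 180)² - 1*(-105069))) = (-354281 + (213 + (9/4 - ¼*(-15)))²)*(-389712 + (((-78 - 9) + 180)² - 1*(-105069))) = (-354281 + (213 + (9/4 + 15/4))²)*(-389712 + ((-87 + 180)² + 105069)) = (-354281 + (213 + 6)²)*(-389712 + (93² + 105069)) = (-354281 + 219²)*(-389712 + (8649 + 105069)) = (-354281 + 47961)*(-389712 + 113718) = -306320*(-275994) = 84542482080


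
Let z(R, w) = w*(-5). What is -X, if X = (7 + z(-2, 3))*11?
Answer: 88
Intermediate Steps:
z(R, w) = -5*w
X = -88 (X = (7 - 5*3)*11 = (7 - 15)*11 = -8*11 = -88)
-X = -1*(-88) = 88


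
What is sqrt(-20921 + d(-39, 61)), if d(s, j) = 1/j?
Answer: 2*I*sqrt(19461745)/61 ≈ 144.64*I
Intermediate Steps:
sqrt(-20921 + d(-39, 61)) = sqrt(-20921 + 1/61) = sqrt(-1276180/61) = 2*I*sqrt(19461745)/61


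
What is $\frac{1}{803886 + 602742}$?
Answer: $\frac{1}{1406628} \approx 7.1092 \cdot 10^{-7}$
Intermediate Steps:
$\frac{1}{803886 + 602742} = \frac{1}{1406628}$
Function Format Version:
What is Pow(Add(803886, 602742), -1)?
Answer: Rational(1, 1406628) ≈ 7.1092e-7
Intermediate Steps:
Pow(Add(803886, 602742), -1) = Pow(1406628, -1) = Rational(1, 1406628)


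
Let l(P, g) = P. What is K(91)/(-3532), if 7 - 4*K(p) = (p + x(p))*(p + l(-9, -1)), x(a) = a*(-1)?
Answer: -7/14128 ≈ -0.00049547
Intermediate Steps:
x(a) = -a
K(p) = 7/4 (K(p) = 7/4 - (p - p)*(p - 9)/4 = 7/4 - 0*(-9 + p) = 7/4 - 1/4*0 = 7/4 + 0 = 7/4)
K(91)/(-3532) = (7/4)/(-3532) = (7/4)*(-1/3532) = -7/14128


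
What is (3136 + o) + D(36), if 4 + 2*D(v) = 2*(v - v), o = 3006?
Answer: 6140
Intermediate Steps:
D(v) = -2 (D(v) = -2 + (2*(v - v))/2 = -2 + (2*0)/2 = -2 + (½)*0 = -2 + 0 = -2)
(3136 + o) + D(36) = (3136 + 3006) - 2 = 6142 - 2 = 6140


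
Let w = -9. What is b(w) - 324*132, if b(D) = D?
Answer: -42777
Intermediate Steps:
b(w) - 324*132 = -9 - 324*132 = -9 - 42768 = -42777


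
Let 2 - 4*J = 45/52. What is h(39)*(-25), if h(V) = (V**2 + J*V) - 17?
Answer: -606025/16 ≈ -37877.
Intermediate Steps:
J = 59/208 (J = 1/2 - 45/(4*52) = 1/2 - 1/4*45/52 = 1/2 - 45/208 = 59/208 ≈ 0.28365)
h(V) = -17 + V**2 + 59*V/208 (h(V) = (V**2 + 59*V/208) - 17 = -17 + V**2 + 59*V/208)
h(39)*(-25) = (-17 + 39**2 + (59/208)*39)*(-25) = (-17 + 1521 + 177/16)*(-25) = (24241/16)*(-25) = -606025/16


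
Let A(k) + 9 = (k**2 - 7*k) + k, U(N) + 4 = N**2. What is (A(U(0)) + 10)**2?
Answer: 1681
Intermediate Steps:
U(N) = -4 + N**2
A(k) = -9 + k**2 - 6*k (A(k) = -9 + ((k**2 - 7*k) + k) = -9 + (k**2 - 6*k) = -9 + k**2 - 6*k)
(A(U(0)) + 10)**2 = ((-9 + (-4 + 0**2)**2 - 6*(-4 + 0**2)) + 10)**2 = ((-9 + (-4 + 0)**2 - 6*(-4 + 0)) + 10)**2 = ((-9 + (-4)**2 - 6*(-4)) + 10)**2 = ((-9 + 16 + 24) + 10)**2 = (31 + 10)**2 = 41**2 = 1681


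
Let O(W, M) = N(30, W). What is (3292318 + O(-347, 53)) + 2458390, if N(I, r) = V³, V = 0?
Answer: 5750708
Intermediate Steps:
N(I, r) = 0 (N(I, r) = 0³ = 0)
O(W, M) = 0
(3292318 + O(-347, 53)) + 2458390 = (3292318 + 0) + 2458390 = 3292318 + 2458390 = 5750708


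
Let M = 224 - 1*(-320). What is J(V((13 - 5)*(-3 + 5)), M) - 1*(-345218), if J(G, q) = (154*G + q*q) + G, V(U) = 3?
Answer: 641619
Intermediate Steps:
M = 544 (M = 224 + 320 = 544)
J(G, q) = q² + 155*G (J(G, q) = (154*G + q²) + G = (q² + 154*G) + G = q² + 155*G)
J(V((13 - 5)*(-3 + 5)), M) - 1*(-345218) = (544² + 155*3) - 1*(-345218) = (295936 + 465) + 345218 = 296401 + 345218 = 641619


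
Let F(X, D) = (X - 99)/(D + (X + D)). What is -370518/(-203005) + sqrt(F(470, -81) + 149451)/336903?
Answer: 370518/203005 + sqrt(72334867)/7411866 ≈ 1.8263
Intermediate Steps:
F(X, D) = (-99 + X)/(X + 2*D) (F(X, D) = (-99 + X)/(D + (D + X)) = (-99 + X)/(X + 2*D))
-370518/(-203005) + sqrt(F(470, -81) + 149451)/336903 = -370518/(-203005) + sqrt((-99 + 470)/(470 + 2*(-81)) + 149451)/336903 = -370518*(-1/203005) + sqrt(371/(470 - 162) + 149451)*(1/336903) = 370518/203005 + sqrt(371/308 + 149451)*(1/336903) = 370518/203005 + sqrt((1/308)*371 + 149451)*(1/336903) = 370518/203005 + sqrt(53/44 + 149451)*(1/336903) = 370518/203005 + sqrt(6575897/44)*(1/336903) = 370518/203005 + (sqrt(72334867)/22)*(1/336903) = 370518/203005 + sqrt(72334867)/7411866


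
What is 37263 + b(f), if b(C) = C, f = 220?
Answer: 37483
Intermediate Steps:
37263 + b(f) = 37263 + 220 = 37483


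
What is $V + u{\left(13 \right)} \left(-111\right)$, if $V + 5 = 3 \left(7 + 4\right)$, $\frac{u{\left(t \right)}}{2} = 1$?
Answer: $-194$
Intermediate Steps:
$u{\left(t \right)} = 2$ ($u{\left(t \right)} = 2 \cdot 1 = 2$)
$V = 28$ ($V = -5 + 3 \left(7 + 4\right) = -5 + 3 \cdot 11 = -5 + 33 = 28$)
$V + u{\left(13 \right)} \left(-111\right) = 28 + 2 \left(-111\right) = 28 - 222 = -194$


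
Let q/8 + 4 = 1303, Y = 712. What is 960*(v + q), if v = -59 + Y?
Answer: 10603200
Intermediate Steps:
q = 10392 (q = -32 + 8*1303 = -32 + 10424 = 10392)
v = 653 (v = -59 + 712 = 653)
960*(v + q) = 960*(653 + 10392) = 960*11045 = 10603200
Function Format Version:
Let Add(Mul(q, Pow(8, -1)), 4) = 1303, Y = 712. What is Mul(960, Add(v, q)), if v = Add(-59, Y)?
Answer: 10603200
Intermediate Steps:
q = 10392 (q = Add(-32, Mul(8, 1303)) = Add(-32, 10424) = 10392)
v = 653 (v = Add(-59, 712) = 653)
Mul(960, Add(v, q)) = Mul(960, Add(653, 10392)) = Mul(960, 11045) = 10603200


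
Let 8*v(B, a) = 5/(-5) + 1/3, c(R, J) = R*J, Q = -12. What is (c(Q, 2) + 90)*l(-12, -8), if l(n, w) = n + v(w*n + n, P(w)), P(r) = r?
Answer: -1595/2 ≈ -797.50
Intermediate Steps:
c(R, J) = J*R
v(B, a) = -1/12 (v(B, a) = (5/(-5) + 1/3)/8 = (5*(-⅕) + 1*(⅓))/8 = (-1 + ⅓)/8 = (⅛)*(-⅔) = -1/12)
l(n, w) = -1/12 + n (l(n, w) = n - 1/12 = -1/12 + n)
(c(Q, 2) + 90)*l(-12, -8) = (2*(-12) + 90)*(-1/12 - 12) = (-24 + 90)*(-145/12) = 66*(-145/12) = -1595/2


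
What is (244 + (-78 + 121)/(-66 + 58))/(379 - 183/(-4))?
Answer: 1909/3398 ≈ 0.56180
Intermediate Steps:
(244 + (-78 + 121)/(-66 + 58))/(379 - 183/(-4)) = (244 + 43/(-8))/(379 - 183*(-1/4)) = (244 + 43*(-1/8))/(379 + 183/4) = (244 - 43/8)/(1699/4) = (1909/8)*(4/1699) = 1909/3398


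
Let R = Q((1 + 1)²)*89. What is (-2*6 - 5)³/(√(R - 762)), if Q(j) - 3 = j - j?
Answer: 4913*I*√55/165 ≈ 220.82*I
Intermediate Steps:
Q(j) = 3 (Q(j) = 3 + (j - j) = 3 + 0 = 3)
R = 267 (R = 3*89 = 267)
(-2*6 - 5)³/(√(R - 762)) = (-2*6 - 5)³/(√(267 - 762)) = (-12 - 5)³/(√(-495)) = (-17)³/((3*I*√55)) = -(-4913)*I*√55/165 = 4913*I*√55/165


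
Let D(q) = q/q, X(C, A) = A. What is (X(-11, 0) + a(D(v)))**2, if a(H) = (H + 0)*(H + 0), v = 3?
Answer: 1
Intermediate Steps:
D(q) = 1
a(H) = H**2 (a(H) = H*H = H**2)
(X(-11, 0) + a(D(v)))**2 = (0 + 1**2)**2 = (0 + 1)**2 = 1**2 = 1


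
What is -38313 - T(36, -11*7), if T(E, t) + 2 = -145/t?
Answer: -2950092/77 ≈ -38313.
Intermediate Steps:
T(E, t) = -2 - 145/t
-38313 - T(36, -11*7) = -38313 - (-2 - 145/((-11*7))) = -38313 - (-2 - 145/(-77)) = -38313 - (-2 - 145*(-1/77)) = -38313 - (-2 + 145/77) = -38313 - 1*(-9/77) = -38313 + 9/77 = -2950092/77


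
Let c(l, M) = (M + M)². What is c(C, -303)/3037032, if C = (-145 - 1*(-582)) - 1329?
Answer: 10201/84362 ≈ 0.12092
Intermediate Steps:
C = -892 (C = (-145 + 582) - 1329 = 437 - 1329 = -892)
c(l, M) = 4*M² (c(l, M) = (2*M)² = 4*M²)
c(C, -303)/3037032 = (4*(-303)²)/3037032 = (4*91809)*(1/3037032) = 367236*(1/3037032) = 10201/84362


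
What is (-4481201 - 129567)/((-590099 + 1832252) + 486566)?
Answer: -158992/59611 ≈ -2.6672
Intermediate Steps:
(-4481201 - 129567)/((-590099 + 1832252) + 486566) = -4610768/(1242153 + 486566) = -4610768/1728719 = -4610768*1/1728719 = -158992/59611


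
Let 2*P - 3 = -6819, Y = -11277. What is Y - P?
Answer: -7869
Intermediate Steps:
P = -3408 (P = 3/2 + (½)*(-6819) = 3/2 - 6819/2 = -3408)
Y - P = -11277 - 1*(-3408) = -11277 + 3408 = -7869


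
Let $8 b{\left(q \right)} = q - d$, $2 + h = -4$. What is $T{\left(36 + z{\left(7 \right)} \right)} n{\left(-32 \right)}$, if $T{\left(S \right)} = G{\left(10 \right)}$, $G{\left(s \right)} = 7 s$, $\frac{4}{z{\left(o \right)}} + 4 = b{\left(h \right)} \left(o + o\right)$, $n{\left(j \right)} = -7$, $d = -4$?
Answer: $-490$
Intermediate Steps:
$h = -6$ ($h = -2 - 4 = -6$)
$b{\left(q \right)} = \frac{1}{2} + \frac{q}{8}$ ($b{\left(q \right)} = \frac{q - -4}{8} = \frac{q + 4}{8} = \frac{4 + q}{8} = \frac{1}{2} + \frac{q}{8}$)
$z{\left(o \right)} = \frac{4}{-4 - \frac{o}{2}}$ ($z{\left(o \right)} = \frac{4}{-4 + \left(\frac{1}{2} + \frac{1}{8} \left(-6\right)\right) \left(o + o\right)} = \frac{4}{-4 + \left(\frac{1}{2} - \frac{3}{4}\right) 2 o} = \frac{4}{-4 - \frac{2 o}{4}} = \frac{4}{-4 - \frac{o}{2}}$)
$T{\left(S \right)} = 70$ ($T{\left(S \right)} = 7 \cdot 10 = 70$)
$T{\left(36 + z{\left(7 \right)} \right)} n{\left(-32 \right)} = 70 \left(-7\right) = -490$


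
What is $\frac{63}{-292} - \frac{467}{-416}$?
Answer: $\frac{27539}{30368} \approx 0.90684$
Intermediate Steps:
$\frac{63}{-292} - \frac{467}{-416} = 63 \left(- \frac{1}{292}\right) - - \frac{467}{416} = - \frac{63}{292} + \frac{467}{416} = \frac{27539}{30368}$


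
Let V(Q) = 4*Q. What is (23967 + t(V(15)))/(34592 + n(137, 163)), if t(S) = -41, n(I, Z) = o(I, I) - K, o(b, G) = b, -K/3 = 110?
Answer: 23926/35059 ≈ 0.68245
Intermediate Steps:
K = -330 (K = -3*110 = -330)
n(I, Z) = 330 + I (n(I, Z) = I - 1*(-330) = I + 330 = 330 + I)
(23967 + t(V(15)))/(34592 + n(137, 163)) = (23967 - 41)/(34592 + (330 + 137)) = 23926/(34592 + 467) = 23926/35059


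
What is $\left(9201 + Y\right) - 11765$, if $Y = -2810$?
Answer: $-5374$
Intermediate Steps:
$\left(9201 + Y\right) - 11765 = \left(9201 - 2810\right) - 11765 = 6391 - 11765 = -5374$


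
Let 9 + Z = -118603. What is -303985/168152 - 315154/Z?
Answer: 4234376647/4986211256 ≈ 0.84922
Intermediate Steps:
Z = -118612 (Z = -9 - 118603 = -118612)
-303985/168152 - 315154/Z = -303985/168152 - 315154/(-118612) = -303985*1/168152 - 315154*(-1/118612) = -303985/168152 + 157577/59306 = 4234376647/4986211256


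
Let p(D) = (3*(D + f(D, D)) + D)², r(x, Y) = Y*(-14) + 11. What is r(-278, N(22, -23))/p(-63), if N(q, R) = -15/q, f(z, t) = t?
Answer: 226/2139291 ≈ 0.00010564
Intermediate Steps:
r(x, Y) = 11 - 14*Y (r(x, Y) = -14*Y + 11 = 11 - 14*Y)
p(D) = 49*D² (p(D) = (3*(D + D) + D)² = (3*(2*D) + D)² = (6*D + D)² = (7*D)² = 49*D²)
r(-278, N(22, -23))/p(-63) = (11 - (-210)/22)/((49*(-63)²)) = (11 - (-210)/22)/((49*3969)) = (11 - 14*(-15/22))/194481 = (11 + 105/11)*(1/194481) = (226/11)*(1/194481) = 226/2139291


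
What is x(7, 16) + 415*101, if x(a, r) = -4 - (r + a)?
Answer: 41888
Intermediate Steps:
x(a, r) = -4 - a - r (x(a, r) = -4 - (a + r) = -4 + (-a - r) = -4 - a - r)
x(7, 16) + 415*101 = (-4 - 1*7 - 1*16) + 415*101 = (-4 - 7 - 16) + 41915 = -27 + 41915 = 41888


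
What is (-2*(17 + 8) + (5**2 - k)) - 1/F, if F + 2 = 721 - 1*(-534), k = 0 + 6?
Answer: -38844/1253 ≈ -31.001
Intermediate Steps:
k = 6
F = 1253 (F = -2 + (721 - 1*(-534)) = -2 + (721 + 534) = -2 + 1255 = 1253)
(-2*(17 + 8) + (5**2 - k)) - 1/F = (-2*(17 + 8) + (5**2 - 1*6)) - 1/1253 = (-2*25 + (25 - 6)) - 1*1/1253 = (-50 + 19) - 1/1253 = -31 - 1/1253 = -38844/1253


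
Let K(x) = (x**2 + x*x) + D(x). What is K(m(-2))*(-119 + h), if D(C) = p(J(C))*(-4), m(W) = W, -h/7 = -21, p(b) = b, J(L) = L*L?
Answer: -224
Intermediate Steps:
J(L) = L**2
h = 147 (h = -7*(-21) = 147)
D(C) = -4*C**2 (D(C) = C**2*(-4) = -4*C**2)
K(x) = -2*x**2 (K(x) = (x**2 + x*x) - 4*x**2 = (x**2 + x**2) - 4*x**2 = 2*x**2 - 4*x**2 = -2*x**2)
K(m(-2))*(-119 + h) = (-2*(-2)**2)*(-119 + 147) = -2*4*28 = -8*28 = -224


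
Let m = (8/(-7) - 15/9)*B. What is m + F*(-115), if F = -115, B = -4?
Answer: 277961/21 ≈ 13236.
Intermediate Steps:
m = 236/21 (m = (8/(-7) - 15/9)*(-4) = (8*(-⅐) - 15*⅑)*(-4) = (-8/7 - 5/3)*(-4) = -59/21*(-4) = 236/21 ≈ 11.238)
m + F*(-115) = 236/21 - 115*(-115) = 236/21 + 13225 = 277961/21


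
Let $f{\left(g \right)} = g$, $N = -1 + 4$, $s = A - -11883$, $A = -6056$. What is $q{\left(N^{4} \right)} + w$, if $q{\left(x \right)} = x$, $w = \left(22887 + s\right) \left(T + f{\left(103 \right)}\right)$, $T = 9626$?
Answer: $279358587$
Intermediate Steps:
$s = 5827$ ($s = -6056 - -11883 = -6056 + 11883 = 5827$)
$N = 3$
$w = 279358506$ ($w = \left(22887 + 5827\right) \left(9626 + 103\right) = 28714 \cdot 9729 = 279358506$)
$q{\left(N^{4} \right)} + w = 3^{4} + 279358506 = 81 + 279358506 = 279358587$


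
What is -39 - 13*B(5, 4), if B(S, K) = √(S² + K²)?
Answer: -39 - 13*√41 ≈ -122.24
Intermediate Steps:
B(S, K) = √(K² + S²)
-39 - 13*B(5, 4) = -39 - 13*√(4² + 5²) = -39 - 13*√(16 + 25) = -39 - 13*√41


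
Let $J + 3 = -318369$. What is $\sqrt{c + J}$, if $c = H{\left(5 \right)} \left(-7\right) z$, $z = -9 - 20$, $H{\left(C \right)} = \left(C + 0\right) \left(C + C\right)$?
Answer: $i \sqrt{308222} \approx 555.18 i$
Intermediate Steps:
$J = -318372$ ($J = -3 - 318369 = -318372$)
$H{\left(C \right)} = 2 C^{2}$ ($H{\left(C \right)} = C 2 C = 2 C^{2}$)
$z = -29$ ($z = -9 - 20 = -29$)
$c = 10150$ ($c = 2 \cdot 5^{2} \left(-7\right) \left(-29\right) = 2 \cdot 25 \left(-7\right) \left(-29\right) = 50 \left(-7\right) \left(-29\right) = \left(-350\right) \left(-29\right) = 10150$)
$\sqrt{c + J} = \sqrt{10150 - 318372} = \sqrt{-308222} = i \sqrt{308222}$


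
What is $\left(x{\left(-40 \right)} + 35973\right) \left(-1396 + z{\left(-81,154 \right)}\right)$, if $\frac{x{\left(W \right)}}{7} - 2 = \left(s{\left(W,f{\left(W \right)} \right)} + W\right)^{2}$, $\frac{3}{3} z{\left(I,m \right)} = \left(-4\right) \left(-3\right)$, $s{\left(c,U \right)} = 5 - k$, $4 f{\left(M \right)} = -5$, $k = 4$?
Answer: $-64541456$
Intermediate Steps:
$f{\left(M \right)} = - \frac{5}{4}$ ($f{\left(M \right)} = \frac{1}{4} \left(-5\right) = - \frac{5}{4}$)
$s{\left(c,U \right)} = 1$ ($s{\left(c,U \right)} = 5 - 4 = 1$)
$z{\left(I,m \right)} = 12$ ($z{\left(I,m \right)} = \left(-4\right) \left(-3\right) = 12$)
$x{\left(W \right)} = 14 + 7 \left(1 + W\right)^{2}$
$\left(x{\left(-40 \right)} + 35973\right) \left(-1396 + z{\left(-81,154 \right)}\right) = \left(\left(14 + 7 \left(1 - 40\right)^{2}\right) + 35973\right) \left(-1396 + 12\right) = \left(\left(14 + 7 \left(-39\right)^{2}\right) + 35973\right) \left(-1384\right) = \left(\left(14 + 7 \cdot 1521\right) + 35973\right) \left(-1384\right) = \left(\left(14 + 10647\right) + 35973\right) \left(-1384\right) = \left(10661 + 35973\right) \left(-1384\right) = 46634 \left(-1384\right) = -64541456$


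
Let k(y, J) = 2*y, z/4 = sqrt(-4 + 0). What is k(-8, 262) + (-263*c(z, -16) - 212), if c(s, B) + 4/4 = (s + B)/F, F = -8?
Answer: -491 + 263*I ≈ -491.0 + 263.0*I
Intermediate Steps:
z = 8*I (z = 4*sqrt(-4 + 0) = 4*sqrt(-4) = 4*(2*I) = 8*I ≈ 8.0*I)
c(s, B) = -1 - B/8 - s/8 (c(s, B) = -1 + (s + B)/(-8) = -1 + (B + s)*(-1/8) = -1 + (-B/8 - s/8) = -1 - B/8 - s/8)
k(-8, 262) + (-263*c(z, -16) - 212) = 2*(-8) + (-263*(-1 - 1/8*(-16) - I) - 212) = -16 + (-263*(-1 + 2 - I) - 212) = -16 + (-263*(1 - I) - 212) = -16 + ((-263 + 263*I) - 212) = -16 + (-475 + 263*I) = -491 + 263*I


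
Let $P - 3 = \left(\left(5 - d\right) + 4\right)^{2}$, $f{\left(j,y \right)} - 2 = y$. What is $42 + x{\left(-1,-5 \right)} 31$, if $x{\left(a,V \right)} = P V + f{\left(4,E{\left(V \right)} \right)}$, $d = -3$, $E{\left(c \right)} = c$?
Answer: $-22836$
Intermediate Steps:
$f{\left(j,y \right)} = 2 + y$
$P = 147$ ($P = 3 + \left(\left(5 - -3\right) + 4\right)^{2} = 3 + \left(\left(5 + 3\right) + 4\right)^{2} = 3 + \left(8 + 4\right)^{2} = 3 + 12^{2} = 3 + 144 = 147$)
$x{\left(a,V \right)} = 2 + 148 V$ ($x{\left(a,V \right)} = 147 V + \left(2 + V\right) = 2 + 148 V$)
$42 + x{\left(-1,-5 \right)} 31 = 42 + \left(2 + 148 \left(-5\right)\right) 31 = 42 + \left(2 - 740\right) 31 = 42 - 22878 = -22836$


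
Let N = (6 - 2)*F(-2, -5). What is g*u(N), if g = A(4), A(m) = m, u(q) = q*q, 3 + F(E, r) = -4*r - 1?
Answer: 16384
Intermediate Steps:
F(E, r) = -4 - 4*r (F(E, r) = -3 + (-4*r - 1) = -3 + (-1 - 4*r) = -4 - 4*r)
N = 64 (N = (6 - 2)*(-4 - 4*(-5)) = 4*(-4 + 20) = 4*16 = 64)
u(q) = q²
g = 4
g*u(N) = 4*64² = 4*4096 = 16384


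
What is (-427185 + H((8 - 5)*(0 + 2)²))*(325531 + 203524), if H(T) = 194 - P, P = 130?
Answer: -225970500655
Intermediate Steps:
H(T) = 64 (H(T) = 194 - 1*130 = 194 - 130 = 64)
(-427185 + H((8 - 5)*(0 + 2)²))*(325531 + 203524) = (-427185 + 64)*(325531 + 203524) = -427121*529055 = -225970500655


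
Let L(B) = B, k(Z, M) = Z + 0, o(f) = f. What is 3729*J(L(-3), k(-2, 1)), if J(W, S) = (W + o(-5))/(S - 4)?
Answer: 4972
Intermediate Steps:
k(Z, M) = Z
J(W, S) = (-5 + W)/(-4 + S) (J(W, S) = (W - 5)/(S - 4) = (-5 + W)/(-4 + S))
3729*J(L(-3), k(-2, 1)) = 3729*((-5 - 3)/(-4 - 2)) = 3729*(-8/(-6)) = 3729*(-1/6*(-8)) = 3729*(4/3) = 4972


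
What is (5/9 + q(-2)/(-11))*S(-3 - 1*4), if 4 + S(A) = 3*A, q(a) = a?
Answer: -1825/99 ≈ -18.434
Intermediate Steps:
S(A) = -4 + 3*A
(5/9 + q(-2)/(-11))*S(-3 - 1*4) = (5/9 - 2/(-11))*(-4 + 3*(-3 - 1*4)) = (5*(1/9) - 2*(-1/11))*(-4 + 3*(-3 - 4)) = (5/9 + 2/11)*(-4 + 3*(-7)) = 73*(-4 - 21)/99 = (73/99)*(-25) = -1825/99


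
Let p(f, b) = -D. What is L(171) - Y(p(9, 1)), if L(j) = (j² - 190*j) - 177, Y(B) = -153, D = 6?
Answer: -3273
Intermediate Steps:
p(f, b) = -6 (p(f, b) = -1*6 = -6)
L(j) = -177 + j² - 190*j
L(171) - Y(p(9, 1)) = (-177 + 171² - 190*171) - 1*(-153) = (-177 + 29241 - 32490) + 153 = -3426 + 153 = -3273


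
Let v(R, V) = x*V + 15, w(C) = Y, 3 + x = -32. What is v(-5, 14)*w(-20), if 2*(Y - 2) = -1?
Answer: -1425/2 ≈ -712.50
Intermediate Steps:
x = -35 (x = -3 - 32 = -35)
Y = 3/2 (Y = 2 + (1/2)*(-1) = 2 - 1/2 = 3/2 ≈ 1.5000)
w(C) = 3/2
v(R, V) = 15 - 35*V (v(R, V) = -35*V + 15 = 15 - 35*V)
v(-5, 14)*w(-20) = (15 - 35*14)*(3/2) = (15 - 490)*(3/2) = -475*3/2 = -1425/2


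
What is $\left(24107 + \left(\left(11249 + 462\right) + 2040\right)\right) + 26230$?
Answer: $64088$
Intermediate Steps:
$\left(24107 + \left(\left(11249 + 462\right) + 2040\right)\right) + 26230 = \left(24107 + \left(11711 + 2040\right)\right) + 26230 = \left(24107 + 13751\right) + 26230 = 37858 + 26230 = 64088$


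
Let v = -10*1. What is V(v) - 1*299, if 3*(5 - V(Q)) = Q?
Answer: -872/3 ≈ -290.67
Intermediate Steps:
v = -10
V(Q) = 5 - Q/3
V(v) - 1*299 = (5 - ⅓*(-10)) - 1*299 = (5 + 10/3) - 299 = 25/3 - 299 = -872/3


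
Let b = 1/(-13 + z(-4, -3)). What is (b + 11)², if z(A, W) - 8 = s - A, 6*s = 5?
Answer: 25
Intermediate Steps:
s = ⅚ (s = (⅙)*5 = ⅚ ≈ 0.83333)
z(A, W) = 53/6 - A (z(A, W) = 8 + (⅚ - A) = 53/6 - A)
b = -6 (b = 1/(-13 + (53/6 - 1*(-4))) = 1/(-13 + (53/6 + 4)) = 1/(-13 + 77/6) = 1/(-⅙) = -6)
(b + 11)² = (-6 + 11)² = 5² = 25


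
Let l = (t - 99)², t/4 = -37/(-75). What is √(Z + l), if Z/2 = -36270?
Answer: I*√355082771/75 ≈ 251.25*I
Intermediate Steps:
t = 148/75 (t = 4*(-37/(-75)) = 4*(-37*(-1/75)) = 4*(37/75) = 148/75 ≈ 1.9733)
Z = -72540 (Z = 2*(-36270) = -72540)
l = 52954729/5625 (l = (148/75 - 99)² = (-7277/75)² = 52954729/5625 ≈ 9414.2)
√(Z + l) = √(-72540 + 52954729/5625) = √(-355082771/5625) = I*√355082771/75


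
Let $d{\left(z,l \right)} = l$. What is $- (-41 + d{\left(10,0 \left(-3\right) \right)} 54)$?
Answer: $41$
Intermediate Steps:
$- (-41 + d{\left(10,0 \left(-3\right) \right)} 54) = - (-41 + 0 \left(-3\right) 54) = - (-41 + 0 \cdot 54) = - (-41 + 0) = \left(-1\right) \left(-41\right) = 41$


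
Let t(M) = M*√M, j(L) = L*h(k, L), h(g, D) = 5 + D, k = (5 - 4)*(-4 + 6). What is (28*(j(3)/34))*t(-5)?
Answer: -1680*I*√5/17 ≈ -220.98*I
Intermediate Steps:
k = 2 (k = 1*2 = 2)
j(L) = L*(5 + L)
t(M) = M^(3/2)
(28*(j(3)/34))*t(-5) = (28*((3*(5 + 3))/34))*(-5)^(3/2) = (28*((3*8)*(1/34)))*(-5*I*√5) = (28*(24*(1/34)))*(-5*I*√5) = (28*(12/17))*(-5*I*√5) = 336*(-5*I*√5)/17 = -1680*I*√5/17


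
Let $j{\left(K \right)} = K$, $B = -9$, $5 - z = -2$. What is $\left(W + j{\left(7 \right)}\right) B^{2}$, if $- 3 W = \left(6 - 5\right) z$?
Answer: $378$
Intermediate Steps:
$z = 7$ ($z = 5 - -2 = 5 + 2 = 7$)
$W = - \frac{7}{3}$ ($W = - \frac{\left(6 - 5\right) 7}{3} = - \frac{1 \cdot 7}{3} = \left(- \frac{1}{3}\right) 7 = - \frac{7}{3} \approx -2.3333$)
$\left(W + j{\left(7 \right)}\right) B^{2} = \left(- \frac{7}{3} + 7\right) \left(-9\right)^{2} = \frac{14}{3} \cdot 81 = 378$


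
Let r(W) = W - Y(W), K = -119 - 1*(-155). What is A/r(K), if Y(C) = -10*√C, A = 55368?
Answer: 2307/4 ≈ 576.75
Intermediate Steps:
K = 36 (K = -119 + 155 = 36)
r(W) = W + 10*√W (r(W) = W - (-10)*√W = W + 10*√W)
A/r(K) = 55368/(36 + 10*√36) = 55368/(36 + 10*6) = 55368/(36 + 60) = 55368/96 = 55368*(1/96) = 2307/4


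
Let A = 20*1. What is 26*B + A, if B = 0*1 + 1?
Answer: 46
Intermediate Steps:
A = 20
B = 1 (B = 0 + 1 = 1)
26*B + A = 26*1 + 20 = 26 + 20 = 46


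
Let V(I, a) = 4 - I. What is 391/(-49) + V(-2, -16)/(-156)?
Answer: -10215/1274 ≈ -8.0181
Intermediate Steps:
391/(-49) + V(-2, -16)/(-156) = 391/(-49) + (4 - 1*(-2))/(-156) = 391*(-1/49) + (4 + 2)*(-1/156) = -391/49 + 6*(-1/156) = -391/49 - 1/26 = -10215/1274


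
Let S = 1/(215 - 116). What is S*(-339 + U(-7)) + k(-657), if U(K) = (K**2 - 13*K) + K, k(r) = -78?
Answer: -7928/99 ≈ -80.081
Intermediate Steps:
S = 1/99 ≈ 0.010101
U(K) = K**2 - 12*K
S*(-339 + U(-7)) + k(-657) = (-339 - 7*(-12 - 7))/99 - 78 = (-339 - 7*(-19))/99 - 78 = (-339 + 133)/99 - 78 = (1/99)*(-206) - 78 = -206/99 - 78 = -7928/99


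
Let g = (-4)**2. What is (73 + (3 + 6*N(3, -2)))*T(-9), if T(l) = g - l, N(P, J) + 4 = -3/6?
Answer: 1225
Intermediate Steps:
g = 16
N(P, J) = -9/2 (N(P, J) = -4 - 3/6 = -4 - 3*1/6 = -4 - 1/2 = -9/2)
T(l) = 16 - l
(73 + (3 + 6*N(3, -2)))*T(-9) = (73 + (3 + 6*(-9/2)))*(16 - 1*(-9)) = (73 + (3 - 27))*(16 + 9) = (73 - 24)*25 = 49*25 = 1225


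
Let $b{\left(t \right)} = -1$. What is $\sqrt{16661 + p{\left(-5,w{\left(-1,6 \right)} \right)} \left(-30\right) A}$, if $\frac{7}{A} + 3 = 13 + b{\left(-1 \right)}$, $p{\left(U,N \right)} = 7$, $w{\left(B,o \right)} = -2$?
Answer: $\frac{\sqrt{148479}}{3} \approx 128.44$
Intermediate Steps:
$A = \frac{7}{9}$ ($A = \frac{7}{-3 + \left(13 - 1\right)} = \frac{7}{-3 + 12} = \frac{7}{9} \approx 0.77778$)
$\sqrt{16661 + p{\left(-5,w{\left(-1,6 \right)} \right)} \left(-30\right) A} = \sqrt{16661 + 7 \left(-30\right) \frac{7}{9}} = \sqrt{16661 - \frac{490}{3}} = \sqrt{\frac{49493}{3}} = \frac{\sqrt{148479}}{3}$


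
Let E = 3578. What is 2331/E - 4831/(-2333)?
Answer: 22723541/8347474 ≈ 2.7222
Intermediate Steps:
2331/E - 4831/(-2333) = 2331/3578 - 4831/(-2333) = 2331*(1/3578) - 4831*(-1/2333) = 2331/3578 + 4831/2333 = 22723541/8347474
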